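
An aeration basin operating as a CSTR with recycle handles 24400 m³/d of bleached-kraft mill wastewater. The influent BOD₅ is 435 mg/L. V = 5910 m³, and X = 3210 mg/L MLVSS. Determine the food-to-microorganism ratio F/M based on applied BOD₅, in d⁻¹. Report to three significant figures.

F/M ≈ 0.559 d⁻¹

F/M = Q·S₀ / (V·X) = 24400 × 435 / (5910 × 3210) = 0.5595 g BOD₅·(g VSS·d)⁻¹.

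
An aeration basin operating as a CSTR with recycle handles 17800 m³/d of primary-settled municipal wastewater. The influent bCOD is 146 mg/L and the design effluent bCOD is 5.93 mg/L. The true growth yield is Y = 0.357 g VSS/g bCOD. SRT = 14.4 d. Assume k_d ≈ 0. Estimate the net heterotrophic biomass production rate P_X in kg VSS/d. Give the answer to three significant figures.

P_X ≈ 890 kg VSS/d

With endogenous decay neglected, the observed yield equals the true yield: Y_obs = Y = 0.357 g VSS/g bCOD.
ΔS = 146 − 5.93 = 140.1 mg/L, so the substrate removal rate is 17800 × 140.1/1000 = 2493 kg bCOD/d.
P_X = Y_obs · Q(S₀ − S) = 0.3570 × 2493 = 890.1 kg VSS/d.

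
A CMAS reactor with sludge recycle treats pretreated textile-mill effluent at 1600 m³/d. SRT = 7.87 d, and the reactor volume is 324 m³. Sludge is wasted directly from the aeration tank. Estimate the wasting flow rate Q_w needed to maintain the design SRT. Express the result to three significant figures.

For wasting at MLVSS concentration, Q_w = V/θ_c = 324.0/7.87 = 41.17 m³/d.

Q_w ≈ 41.2 m³/d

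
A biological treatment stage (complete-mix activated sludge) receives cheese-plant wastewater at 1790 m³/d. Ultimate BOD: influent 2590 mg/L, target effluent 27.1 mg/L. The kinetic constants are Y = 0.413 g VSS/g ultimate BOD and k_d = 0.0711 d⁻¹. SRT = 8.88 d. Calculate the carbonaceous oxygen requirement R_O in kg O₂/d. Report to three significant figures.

R_O ≈ 2940 kg O₂/d

Observed yield with endogenous decay: Y_obs = Y / (1 + k_d·θ_c) = 0.413 / (1 + 0.0711 × 8.88) = 0.413 / 1.631 = 0.2532 g VSS/g ultimate BOD.
Mass of ultimate BOD removed per day: Q(S₀ − S) = 1790 × 2563 g/m³ = 4588 kg/d.
Net sludge production P_X = 0.2532 × 4588 = 1161 kg VSS/d.
Carbonaceous O₂ demand = substrate oxidised − cell-mass equivalent = 4588 − 1.42 × 1161 = 2938 kg O₂/d.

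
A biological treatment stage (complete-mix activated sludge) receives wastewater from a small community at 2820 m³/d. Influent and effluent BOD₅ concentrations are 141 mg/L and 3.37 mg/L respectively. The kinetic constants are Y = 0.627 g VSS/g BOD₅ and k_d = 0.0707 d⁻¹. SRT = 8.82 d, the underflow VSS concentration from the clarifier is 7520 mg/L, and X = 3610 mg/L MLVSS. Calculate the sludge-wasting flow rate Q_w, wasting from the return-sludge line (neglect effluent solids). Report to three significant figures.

Q_w ≈ 19.9 m³/d

Steady-state biomass mass balance: V·X·(1 + k_d·θ_c) = Y·Q·(S₀ − S)·θ_c, so V = 0.627 × 2820 × (141 − 3.37) × 8.82 / [3610 × (1 + 0.0707 × 8.82)] = 2.15×10^6 / 5861 = 366.2 m³.
Wasting from the return line (neglecting effluent solids): Q_w = V·X / (θ_c·X_r) = 366.2 × 3610 / (8.82 × 7520) = 19.93 m³/d.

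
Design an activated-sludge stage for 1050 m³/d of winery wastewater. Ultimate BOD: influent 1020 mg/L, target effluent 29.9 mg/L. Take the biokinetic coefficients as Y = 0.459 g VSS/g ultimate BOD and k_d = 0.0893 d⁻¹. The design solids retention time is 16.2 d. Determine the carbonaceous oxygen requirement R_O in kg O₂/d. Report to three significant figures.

The observed yield is Y_obs = Y/(1 + k_d·θ_c) = 0.459 / (1 + 0.0893 × 16.2) = 0.459 / 2.447 = 0.1876 g VSS per g ultimate BOD removed.
Mass of ultimate BOD removed per day: Q(S₀ − S) = 1050 × 990.1 g/m³ = 1040 kg/d.
Biomass synthesised: P_X = Y_obs × 1040 = 195.0 kg VSS/d.
R_O = Q·(S₀ − S) − 1.42·P_X = 1040 − 1.42 × 195.0 = 762.7 kg O₂/d.

R_O ≈ 763 kg O₂/d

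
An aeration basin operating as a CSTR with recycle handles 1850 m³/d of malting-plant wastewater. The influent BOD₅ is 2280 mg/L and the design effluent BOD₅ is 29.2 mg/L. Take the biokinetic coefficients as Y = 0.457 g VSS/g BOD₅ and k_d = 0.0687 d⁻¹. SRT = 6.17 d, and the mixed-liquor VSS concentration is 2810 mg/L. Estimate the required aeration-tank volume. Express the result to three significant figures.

Rearranging the biomass balance for a CMAS with decay, V = Y·Q·ΔS·θ_c / [X·(1+k_d θ_c)] = 0.457 × 1850 × (2280 − 29.2) × 6.17 / [2810 × (1 + 0.0687 × 6.17)] = 1.17×10^7 / 4001 = 2934 m³.

V ≈ 2930 m³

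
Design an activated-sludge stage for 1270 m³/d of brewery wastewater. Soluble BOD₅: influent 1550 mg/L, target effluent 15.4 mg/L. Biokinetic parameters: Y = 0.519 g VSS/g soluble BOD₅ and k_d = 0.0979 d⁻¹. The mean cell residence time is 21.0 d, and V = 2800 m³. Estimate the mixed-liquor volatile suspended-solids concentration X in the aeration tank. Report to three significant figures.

From V·X·(1 + k_d·θ_c) = Y·Q·(S₀ − S)·θ_c: X = 0.519 × 1270 × (1550 − 15.4) × 21.0 / [2800 × (1 + 0.0979 × 21.0)] = 2482 mg/L.

X ≈ 2480 mg/L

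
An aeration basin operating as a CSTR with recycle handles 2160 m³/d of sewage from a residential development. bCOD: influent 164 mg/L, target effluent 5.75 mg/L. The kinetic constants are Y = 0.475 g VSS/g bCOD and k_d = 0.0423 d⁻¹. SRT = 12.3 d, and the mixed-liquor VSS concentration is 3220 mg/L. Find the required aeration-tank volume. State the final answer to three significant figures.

Rearranging the biomass balance for a CMAS with decay, V = Y·Q·ΔS·θ_c / [X·(1+k_d θ_c)] = 0.475 × 2160 × (164 − 5.75) × 12.3 / [3220 × (1 + 0.0423 × 12.3)] = 2×10^6 / 4895 = 408.0 m³.

V ≈ 408 m³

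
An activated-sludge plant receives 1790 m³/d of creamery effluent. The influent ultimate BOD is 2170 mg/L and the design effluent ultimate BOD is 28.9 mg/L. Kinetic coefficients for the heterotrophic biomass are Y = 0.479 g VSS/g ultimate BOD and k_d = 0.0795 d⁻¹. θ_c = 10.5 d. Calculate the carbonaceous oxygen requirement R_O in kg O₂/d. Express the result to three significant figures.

Y_obs = Y / (1 + k_d θ_c) = 0.479 / (1 + 0.0795 × 10.5) = 0.479 / 1.835 = 0.2611.
Q·(S₀ − S) = 1790 × (2170 − 28.9) × 10⁻³ = 3833 kg/d removed.
P_X = Y_obs·Q·(S₀ − S) = 0.2611 × 3833 = 1001 kg VSS/d.
R_O = Q·ΔS − 1.42 P_X = 3833 − 1421 = 2412 kg O₂/d.

R_O ≈ 2410 kg O₂/d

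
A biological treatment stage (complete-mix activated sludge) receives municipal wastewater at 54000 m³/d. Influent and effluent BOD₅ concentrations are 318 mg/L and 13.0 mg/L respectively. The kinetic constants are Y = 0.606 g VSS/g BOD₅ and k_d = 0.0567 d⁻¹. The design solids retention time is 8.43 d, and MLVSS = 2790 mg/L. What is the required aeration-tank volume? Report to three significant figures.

V ≈ 20400 m³

Rearranging the biomass balance for a CMAS with decay, V = Y·Q·ΔS·θ_c / [X·(1+k_d θ_c)] = 0.606 × 54000 × (318 − 13.0) × 8.43 / [2790 × (1 + 0.0567 × 8.43)] = 8.41×10^7 / 4124 = 20404 m³.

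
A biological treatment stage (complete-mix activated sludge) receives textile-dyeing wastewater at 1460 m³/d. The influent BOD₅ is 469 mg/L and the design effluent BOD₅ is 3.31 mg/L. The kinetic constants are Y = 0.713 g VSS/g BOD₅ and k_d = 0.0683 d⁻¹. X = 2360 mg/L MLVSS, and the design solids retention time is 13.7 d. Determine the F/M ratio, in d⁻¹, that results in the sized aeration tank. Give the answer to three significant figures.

F/M ≈ 0.200 d⁻¹

Rearranging the biomass balance for a CMAS with decay, V = Y·Q·ΔS·θ_c / [X·(1+k_d θ_c)] = 0.713 × 1460 × (469 − 3.31) × 13.7 / [2360 × (1 + 0.0683 × 13.7)] = 6.64×10^6 / 4568 = 1454 m³.
F/M = applied load / biomass = Q·S₀/(V·X) = 1460 × 469 / (1454 × 2360) = 0.1996 d⁻¹.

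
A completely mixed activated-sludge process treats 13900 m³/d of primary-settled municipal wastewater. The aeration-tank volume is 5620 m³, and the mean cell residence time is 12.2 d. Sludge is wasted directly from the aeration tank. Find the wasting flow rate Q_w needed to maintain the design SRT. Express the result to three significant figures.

With mixed-liquor wasting, θ_c = V/Q_w, so Q_w = V/θ_c = 5620/12.2 = 460.7 m³/d.

Q_w ≈ 461 m³/d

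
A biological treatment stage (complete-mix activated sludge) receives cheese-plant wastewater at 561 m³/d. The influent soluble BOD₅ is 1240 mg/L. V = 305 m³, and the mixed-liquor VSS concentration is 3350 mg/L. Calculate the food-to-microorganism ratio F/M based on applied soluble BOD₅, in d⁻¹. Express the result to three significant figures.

F/M ≈ 0.681 d⁻¹

Food-to-microorganism ratio F/M = Q S₀ / (V X) = 561 × 1240 / (305.0 × 3350) = 0.6808 d⁻¹.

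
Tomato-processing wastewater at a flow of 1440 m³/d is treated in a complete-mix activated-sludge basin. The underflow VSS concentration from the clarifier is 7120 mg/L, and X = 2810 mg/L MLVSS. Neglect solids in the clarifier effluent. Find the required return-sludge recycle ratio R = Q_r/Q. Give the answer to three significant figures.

R ≈ 0.652

Mass balance around the secondary clarifier (neglecting effluent solids): R = X / (X_r − X) = 2810 / (7120 − 2810) = 0.6520.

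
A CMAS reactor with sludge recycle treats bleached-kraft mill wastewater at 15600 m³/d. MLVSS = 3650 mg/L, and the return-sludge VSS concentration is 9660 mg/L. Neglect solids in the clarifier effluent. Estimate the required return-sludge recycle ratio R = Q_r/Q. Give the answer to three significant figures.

R ≈ 0.607

Solids balance on the clarifier gives (1+R)X = R·X_r, so R = X/(X_r − X) = 3650 / (9660 − 3650) = 0.6073.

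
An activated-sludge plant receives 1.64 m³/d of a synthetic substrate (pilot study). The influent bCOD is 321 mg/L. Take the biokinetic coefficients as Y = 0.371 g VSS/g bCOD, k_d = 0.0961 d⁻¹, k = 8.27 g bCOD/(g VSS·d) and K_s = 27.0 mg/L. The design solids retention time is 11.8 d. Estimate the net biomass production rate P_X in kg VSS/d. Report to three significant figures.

Effluent substrate depends only on kinetics and SRT: S = K_s(1 + k_d θ_c) / [θ_c(Yk − k_d) − 1] = 27.0 × (1 + 0.0961 × 11.8) / [11.8 × (0.371 × 8.27 − 0.0961) − 1] = 57.62 / 34.07 = 1.691 mg/L.
Y_obs = Y / (1 + k_d θ_c) = 0.371 / (1 + 0.0961 × 11.8) = 0.371 / 2.134 = 0.1739.
Q·(S₀ − S) = 1.64 × (321 − 1.69) × 10⁻³ = 0.5237 kg/d removed.
Biomass produced: P_X = Y_obs·Q·ΔS = 0.1739 × 0.5237 ≈ 0.09104 kg VSS/d.

P_X ≈ 0.0910 kg VSS/d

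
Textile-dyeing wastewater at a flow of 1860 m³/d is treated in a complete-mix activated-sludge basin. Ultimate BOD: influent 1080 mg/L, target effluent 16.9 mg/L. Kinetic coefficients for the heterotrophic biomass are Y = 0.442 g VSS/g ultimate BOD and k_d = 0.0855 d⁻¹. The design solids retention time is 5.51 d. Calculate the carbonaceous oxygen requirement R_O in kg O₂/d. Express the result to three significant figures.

R_O ≈ 1130 kg O₂/d

Observed yield with endogenous decay: Y_obs = Y / (1 + k_d·θ_c) = 0.442 / (1 + 0.0855 × 5.51) = 0.442 / 1.471 = 0.3005 g VSS/g ultimate BOD.
Mass of ultimate BOD removed per day: Q(S₀ − S) = 1860 × 1063 g/m³ = 1977 kg/d.
Net sludge production P_X = 0.3005 × 1977 = 594.1 kg VSS/d.
Carbonaceous O₂ demand = substrate oxidised − cell-mass equivalent = 1977 − 1.42 × 594.1 = 1134 kg O₂/d.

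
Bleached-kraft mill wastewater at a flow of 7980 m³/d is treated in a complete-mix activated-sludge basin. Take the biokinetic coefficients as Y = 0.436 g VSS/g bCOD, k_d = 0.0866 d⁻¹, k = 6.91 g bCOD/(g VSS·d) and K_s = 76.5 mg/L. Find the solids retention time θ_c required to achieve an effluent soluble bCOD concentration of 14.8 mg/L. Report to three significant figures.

Specific growth rate at S = 14.8 mg/L: μ = YkS/(K_s+S) = 0.436·6.91·14.8/(76.5+14.8) = 0.4884 d⁻¹.
1/θ_c = 0.4884 − 0.0866 = 0.4018 d⁻¹, so θ_c = 2.489 d.

θ_c ≈ 2.49 d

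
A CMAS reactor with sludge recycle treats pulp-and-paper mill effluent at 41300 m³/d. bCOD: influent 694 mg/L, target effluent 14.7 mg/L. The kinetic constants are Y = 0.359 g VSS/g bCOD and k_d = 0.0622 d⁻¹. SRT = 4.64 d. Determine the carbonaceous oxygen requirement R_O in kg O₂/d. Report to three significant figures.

Correct the yield for decay: Y_obs = Y/(1 + k_d θ_c) = 0.359 / (1 + 0.0622 × 4.64) = 0.359 / 1.289 = 0.2786.
Q·(S₀ − S) = 41300 × (694 − 14.7) × 10⁻³ = 28055 kg/d removed.
Net sludge production P_X = 0.2786 × 28055 = 7816 kg VSS/d.
Carbonaceous O₂ demand = substrate oxidised − cell-mass equivalent = 28055 − 1.42 × 7816 = 16956 kg O₂/d.

R_O ≈ 17000 kg O₂/d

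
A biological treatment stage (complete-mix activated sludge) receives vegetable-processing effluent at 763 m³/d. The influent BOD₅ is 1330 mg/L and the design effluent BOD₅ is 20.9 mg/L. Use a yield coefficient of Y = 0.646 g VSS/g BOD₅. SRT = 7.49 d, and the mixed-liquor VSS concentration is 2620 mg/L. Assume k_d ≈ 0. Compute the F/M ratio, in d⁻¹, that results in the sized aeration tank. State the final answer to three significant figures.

V·X = Y·Q·ΔS·θ_c gives V = 0.646 × 763 × (1330 − 20.9) × 7.49 / 2620 = 1845 m³.
Food-to-microorganism ratio F/M = Q S₀ / (V X) = 763 × 1330 / (1845 × 2620) = 0.2100 d⁻¹.

F/M ≈ 0.210 d⁻¹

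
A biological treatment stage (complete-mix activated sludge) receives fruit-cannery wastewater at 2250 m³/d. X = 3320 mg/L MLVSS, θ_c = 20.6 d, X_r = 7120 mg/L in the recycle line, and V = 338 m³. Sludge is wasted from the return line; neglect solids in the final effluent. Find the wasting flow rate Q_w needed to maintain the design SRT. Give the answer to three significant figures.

Q_w ≈ 7.65 m³/d

Wasting from the return line (neglecting effluent solids): Q_w = V·X / (θ_c·X_r) = 338.0 × 3320 / (20.6 × 7120) = 7.651 m³/d.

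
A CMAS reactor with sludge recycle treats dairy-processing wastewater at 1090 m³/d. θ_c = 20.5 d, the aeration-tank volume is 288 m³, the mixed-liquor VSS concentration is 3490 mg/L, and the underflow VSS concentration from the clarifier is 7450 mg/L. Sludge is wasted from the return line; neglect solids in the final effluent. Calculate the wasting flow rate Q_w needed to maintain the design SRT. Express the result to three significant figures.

Wasting from the return line (neglecting effluent solids): Q_w = V·X / (θ_c·X_r) = 288.0 × 3490 / (20.5 × 7450) = 6.581 m³/d.

Q_w ≈ 6.58 m³/d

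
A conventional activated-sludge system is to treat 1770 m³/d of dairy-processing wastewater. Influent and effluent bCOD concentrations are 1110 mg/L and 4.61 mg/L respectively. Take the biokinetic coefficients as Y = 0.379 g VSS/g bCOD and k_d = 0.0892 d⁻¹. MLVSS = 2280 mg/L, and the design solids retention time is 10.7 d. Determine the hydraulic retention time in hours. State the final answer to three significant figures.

Rearranging the biomass balance for a CMAS with decay, V = Y·Q·ΔS·θ_c / [X·(1+k_d θ_c)] = 0.379 × 1770 × (1110 − 4.61) × 10.7 / [2280 × (1 + 0.0892 × 10.7)] = 7.93×10^6 / 4456 = 1781 m³.
HRT = V/Q = 1781 m³ / 1770 m³·d⁻¹ = 1.006 d × 24 = 24.14 h.

τ ≈ 24.1 h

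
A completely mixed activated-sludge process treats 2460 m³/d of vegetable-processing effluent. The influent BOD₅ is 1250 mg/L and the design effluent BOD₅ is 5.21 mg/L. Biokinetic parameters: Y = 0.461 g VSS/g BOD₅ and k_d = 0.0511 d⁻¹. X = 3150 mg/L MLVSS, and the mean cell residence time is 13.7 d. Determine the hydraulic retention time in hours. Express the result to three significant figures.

Steady-state biomass mass balance: V·X·(1 + k_d·θ_c) = Y·Q·(S₀ − S)·θ_c, so V = 0.461 × 2460 × (1250 − 5.21) × 13.7 / [3150 × (1 + 0.0511 × 13.7)] = 1.93×10^7 / 5355 = 3611 m³.
HRT = V/Q = 3611 m³ / 2460 m³·d⁻¹ = 1.468 d × 24 = 35.23 h.

τ ≈ 35.2 h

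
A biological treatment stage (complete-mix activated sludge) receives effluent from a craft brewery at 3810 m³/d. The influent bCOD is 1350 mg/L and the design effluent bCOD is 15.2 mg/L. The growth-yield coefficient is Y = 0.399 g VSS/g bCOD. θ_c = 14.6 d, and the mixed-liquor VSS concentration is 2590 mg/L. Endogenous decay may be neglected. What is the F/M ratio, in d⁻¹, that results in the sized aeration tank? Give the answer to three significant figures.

V·X = Y·Q·ΔS·θ_c gives V = 0.399 × 3810 × (1350 − 15.2) × 14.6 / 2590 = 11438 m³.
Food-to-microorganism ratio F/M = Q S₀ / (V X) = 3810 × 1350 / (11438 × 2590) = 0.1736 d⁻¹.

F/M ≈ 0.174 d⁻¹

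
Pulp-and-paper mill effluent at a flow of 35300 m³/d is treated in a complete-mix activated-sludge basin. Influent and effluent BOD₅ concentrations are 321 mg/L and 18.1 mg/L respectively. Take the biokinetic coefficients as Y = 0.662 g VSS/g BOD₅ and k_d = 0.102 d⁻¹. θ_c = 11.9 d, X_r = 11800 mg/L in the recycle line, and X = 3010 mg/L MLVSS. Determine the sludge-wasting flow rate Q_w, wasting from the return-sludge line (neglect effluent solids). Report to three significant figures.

Q_w ≈ 271 m³/d

Steady-state biomass mass balance: V·X·(1 + k_d·θ_c) = Y·Q·(S₀ − S)·θ_c, so V = 0.662 × 35300 × (321 − 18.1) × 11.9 / [3010 × (1 + 0.102 × 11.9)] = 8.42×10^7 / 6664 = 12641 m³.
θ_c = V·X/(Q_w·X_r) when wasting from the recycle, so Q_w = V·X/(θ_c·X_r) = 12641 × 3010 / (11.9 × 11800) = 271.0 m³/d.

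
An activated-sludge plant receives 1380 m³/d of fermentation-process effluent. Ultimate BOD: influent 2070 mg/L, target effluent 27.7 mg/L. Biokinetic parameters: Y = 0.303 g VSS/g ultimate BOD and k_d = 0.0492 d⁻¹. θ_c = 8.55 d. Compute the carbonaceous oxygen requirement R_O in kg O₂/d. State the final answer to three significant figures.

R_O ≈ 1960 kg O₂/d

The observed yield is Y_obs = Y/(1 + k_d·θ_c) = 0.303 / (1 + 0.0492 × 8.55) = 0.303 / 1.421 = 0.2133 g VSS per g ultimate BOD removed.
Q·(S₀ − S) = 1380 × (2070 − 27.7) × 10⁻³ = 2818 kg/d removed.
P_X = Y_obs·Q·(S₀ − S) = 0.2133 × 2818 = 601.1 kg VSS/d.
R_O = Q·ΔS − 1.42 P_X = 2818 − 853.6 = 1965 kg O₂/d.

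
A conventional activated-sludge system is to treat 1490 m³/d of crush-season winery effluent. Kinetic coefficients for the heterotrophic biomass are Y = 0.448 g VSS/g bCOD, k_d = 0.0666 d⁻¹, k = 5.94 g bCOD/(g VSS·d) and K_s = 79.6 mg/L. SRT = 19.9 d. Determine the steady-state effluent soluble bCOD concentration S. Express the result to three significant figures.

S ≈ 3.66 mg/L

For a completely mixed reactor with recycle the Lawrence–McCarty relation gives S = K_s·(1 + k_d·θ_c) / [θ_c·(Y·k − k_d) − 1] = 79.6 × (1 + 0.0666 × 19.9) / [19.9 × (0.448 × 5.94 − 0.0666) − 1] = 185.1 / 50.63 = 3.656 mg/L.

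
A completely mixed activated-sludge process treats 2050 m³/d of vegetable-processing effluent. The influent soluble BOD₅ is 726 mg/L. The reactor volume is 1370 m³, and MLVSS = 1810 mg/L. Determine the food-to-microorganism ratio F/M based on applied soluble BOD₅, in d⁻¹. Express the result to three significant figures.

F/M ≈ 0.600 d⁻¹

Food-to-microorganism ratio F/M = Q S₀ / (V X) = 2050 × 726 / (1370 × 1810) = 0.6002 d⁻¹.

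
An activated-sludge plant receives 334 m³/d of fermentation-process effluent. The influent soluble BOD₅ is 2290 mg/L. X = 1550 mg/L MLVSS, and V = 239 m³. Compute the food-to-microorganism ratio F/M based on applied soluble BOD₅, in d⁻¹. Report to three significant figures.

F/M ≈ 2.06 d⁻¹

F/M = Q·S₀ / (V·X) = 334 × 2290 / (239.0 × 1550) = 2.065 g soluble BOD₅·(g VSS·d)⁻¹.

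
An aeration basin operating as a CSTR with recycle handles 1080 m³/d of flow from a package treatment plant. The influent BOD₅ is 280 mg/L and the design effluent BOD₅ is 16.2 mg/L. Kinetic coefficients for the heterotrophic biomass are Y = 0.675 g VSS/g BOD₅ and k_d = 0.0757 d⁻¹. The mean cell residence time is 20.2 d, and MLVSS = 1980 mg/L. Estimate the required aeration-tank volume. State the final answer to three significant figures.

V ≈ 776 m³

From the SRT design equation V = Y Q (S₀−S) θ_c / [X (1 + k_d θ_c)] = 0.675 × 1080 × (280 − 16.2) × 20.2 / [1980 × (1 + 0.0757 × 20.2)] = 3.88×10^6 / 5008 = 775.7 m³.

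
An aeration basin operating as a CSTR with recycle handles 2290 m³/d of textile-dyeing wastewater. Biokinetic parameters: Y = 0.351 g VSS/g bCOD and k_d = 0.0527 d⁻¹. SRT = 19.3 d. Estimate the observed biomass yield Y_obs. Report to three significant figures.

Correct the yield for decay: Y_obs = Y/(1 + k_d θ_c) = 0.351 / (1 + 0.0527 × 19.3) = 0.351 / 2.017 = 0.1740.

Y_obs ≈ 0.174 g VSS/g bCOD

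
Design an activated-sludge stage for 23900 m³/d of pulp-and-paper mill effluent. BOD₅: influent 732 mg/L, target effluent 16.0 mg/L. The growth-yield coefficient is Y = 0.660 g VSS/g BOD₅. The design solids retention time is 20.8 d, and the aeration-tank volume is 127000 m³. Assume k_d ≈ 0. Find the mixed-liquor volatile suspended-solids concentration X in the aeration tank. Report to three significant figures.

X ≈ 1850 mg/L

Without decay, X = Y Q (S₀−S) θ_c / V = 0.660 × 23900 × (732 − 16.0) × 20.8 / 127000 = 1850 mg/L.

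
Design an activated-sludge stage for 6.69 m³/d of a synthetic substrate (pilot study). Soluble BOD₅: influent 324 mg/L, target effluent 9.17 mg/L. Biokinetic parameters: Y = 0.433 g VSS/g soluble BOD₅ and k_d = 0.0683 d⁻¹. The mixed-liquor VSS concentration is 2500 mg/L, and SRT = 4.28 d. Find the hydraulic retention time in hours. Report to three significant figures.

τ ≈ 4.33 h

Steady-state biomass mass balance: V·X·(1 + k_d·θ_c) = Y·Q·(S₀ − S)·θ_c, so V = 0.433 × 6.69 × (324 − 9.17) × 4.28 / [2500 × (1 + 0.0683 × 4.28)] = 3.9×10^3 / 3231 = 1.208 m³.
HRT = V/Q = 1.208 m³ / 6.69 m³·d⁻¹ = 0.1806 d × 24 = 4.334 h.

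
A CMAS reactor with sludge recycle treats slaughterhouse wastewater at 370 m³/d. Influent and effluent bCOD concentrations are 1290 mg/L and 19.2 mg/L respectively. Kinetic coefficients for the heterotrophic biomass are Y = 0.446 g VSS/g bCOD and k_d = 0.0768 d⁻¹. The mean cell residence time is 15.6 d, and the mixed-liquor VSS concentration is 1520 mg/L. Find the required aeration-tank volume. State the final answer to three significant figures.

From the SRT design equation V = Y Q (S₀−S) θ_c / [X (1 + k_d θ_c)] = 0.446 × 370 × (1290 − 19.2) × 15.6 / [1520 × (1 + 0.0768 × 15.6)] = 3.27×10^6 / 3341 = 979.2 m³.

V ≈ 979 m³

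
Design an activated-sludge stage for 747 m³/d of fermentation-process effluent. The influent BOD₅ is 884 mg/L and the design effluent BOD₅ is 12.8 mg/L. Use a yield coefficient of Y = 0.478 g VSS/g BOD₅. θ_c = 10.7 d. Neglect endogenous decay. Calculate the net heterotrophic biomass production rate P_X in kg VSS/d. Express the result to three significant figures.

P_X ≈ 311 kg VSS/d

No decay correction is needed, so Y_obs = Y = 0.478.
Substrate removed = Q·(S₀ − S) = 747 m³/d × (884 − 12.8) g/m³ = 6.51×10^5 g/d = 650.8 kg/d.
Biomass produced: P_X = Y_obs·Q·ΔS = 0.4780 × 650.8 ≈ 311.1 kg VSS/d.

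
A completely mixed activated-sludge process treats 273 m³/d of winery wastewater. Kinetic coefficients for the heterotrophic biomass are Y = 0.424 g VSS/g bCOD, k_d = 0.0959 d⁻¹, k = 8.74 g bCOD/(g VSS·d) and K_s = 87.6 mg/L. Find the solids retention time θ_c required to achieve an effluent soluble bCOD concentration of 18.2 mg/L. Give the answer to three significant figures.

θ_c ≈ 1.85 d

From 1/θ_c = Y·k·S/(K_s + S) − k_d: Y·k·S/(K_s+S) = 0.424 × 8.74 × 18.2 / (87.6 + 18.2) = 0.6375 d⁻¹.
Then 1/θ_c = μ − k_d = 0.6375 − 0.0959 = 0.5416 d⁻¹, giving θ_c = 1.846 d.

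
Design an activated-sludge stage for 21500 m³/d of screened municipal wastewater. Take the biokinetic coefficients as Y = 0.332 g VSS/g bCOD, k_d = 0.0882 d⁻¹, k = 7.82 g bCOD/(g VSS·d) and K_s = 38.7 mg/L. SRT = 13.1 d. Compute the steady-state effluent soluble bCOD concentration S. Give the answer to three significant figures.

S ≈ 2.62 mg/L

Effluent substrate depends only on kinetics and SRT: S = K_s(1 + k_d θ_c) / [θ_c(Yk − k_d) − 1] = 38.7 × (1 + 0.0882 × 13.1) / [13.1 × (0.332 × 7.82 − 0.0882) − 1] = 83.41 / 31.86 = 2.619 mg/L.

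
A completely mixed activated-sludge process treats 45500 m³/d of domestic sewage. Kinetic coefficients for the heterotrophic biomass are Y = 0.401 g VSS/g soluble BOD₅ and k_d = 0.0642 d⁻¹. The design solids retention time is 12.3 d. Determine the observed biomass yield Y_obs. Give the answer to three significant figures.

Y_obs ≈ 0.224 g VSS/g soluble BOD₅

The observed yield is Y_obs = Y/(1 + k_d·θ_c) = 0.401 / (1 + 0.0642 × 12.3) = 0.401 / 1.790 = 0.2241 g VSS per g soluble BOD₅ removed.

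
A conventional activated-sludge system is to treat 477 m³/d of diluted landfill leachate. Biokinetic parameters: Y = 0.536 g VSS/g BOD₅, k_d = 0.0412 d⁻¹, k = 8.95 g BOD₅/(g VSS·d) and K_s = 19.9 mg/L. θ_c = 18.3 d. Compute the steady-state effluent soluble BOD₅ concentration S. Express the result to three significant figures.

S ≈ 0.406 mg/L

Effluent substrate depends only on kinetics and SRT: S = K_s(1 + k_d θ_c) / [θ_c(Yk − k_d) − 1] = 19.9 × (1 + 0.0412 × 18.3) / [18.3 × (0.536 × 8.95 − 0.0412) − 1] = 34.90 / 86.03 = 0.4057 mg/L.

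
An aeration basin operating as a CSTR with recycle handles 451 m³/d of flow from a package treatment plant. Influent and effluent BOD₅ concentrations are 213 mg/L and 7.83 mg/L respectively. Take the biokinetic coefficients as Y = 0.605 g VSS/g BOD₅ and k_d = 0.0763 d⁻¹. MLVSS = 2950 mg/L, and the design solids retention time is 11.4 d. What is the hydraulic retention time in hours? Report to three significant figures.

Steady-state biomass mass balance: V·X·(1 + k_d·θ_c) = Y·Q·(S₀ − S)·θ_c, so V = 0.605 × 451 × (213 − 7.83) × 11.4 / [2950 × (1 + 0.0763 × 11.4)] = 6.38×10^5 / 5516 = 115.7 m³.
τ = V/Q = 115.7/451 = 0.2565 d, or 6.157 h.

τ ≈ 6.16 h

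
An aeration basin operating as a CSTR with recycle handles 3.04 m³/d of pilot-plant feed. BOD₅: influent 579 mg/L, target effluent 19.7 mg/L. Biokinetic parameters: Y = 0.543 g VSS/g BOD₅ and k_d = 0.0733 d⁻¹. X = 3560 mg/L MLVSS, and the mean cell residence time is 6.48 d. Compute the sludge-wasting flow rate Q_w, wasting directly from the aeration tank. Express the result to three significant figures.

Rearranging the biomass balance for a CMAS with decay, V = Y·Q·ΔS·θ_c / [X·(1+k_d θ_c)] = 0.543 × 3.04 × (579 − 19.7) × 6.48 / [3560 × (1 + 0.0733 × 6.48)] = 5.98×10^3 / 5251 = 1.139 m³.
For wasting at MLVSS concentration, Q_w = V/θ_c = 1.139/6.48 = 0.1758 m³/d.

Q_w ≈ 0.176 m³/d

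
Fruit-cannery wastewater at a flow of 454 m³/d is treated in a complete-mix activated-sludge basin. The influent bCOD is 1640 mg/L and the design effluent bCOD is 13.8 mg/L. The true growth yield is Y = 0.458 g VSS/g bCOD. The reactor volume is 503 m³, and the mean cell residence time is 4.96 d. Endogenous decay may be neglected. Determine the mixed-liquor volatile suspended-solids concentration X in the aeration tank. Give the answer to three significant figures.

Without decay, X = Y Q (S₀−S) θ_c / V = 0.458 × 454 × (1640 − 13.8) × 4.96 / 503 = 3334 mg/L.

X ≈ 3330 mg/L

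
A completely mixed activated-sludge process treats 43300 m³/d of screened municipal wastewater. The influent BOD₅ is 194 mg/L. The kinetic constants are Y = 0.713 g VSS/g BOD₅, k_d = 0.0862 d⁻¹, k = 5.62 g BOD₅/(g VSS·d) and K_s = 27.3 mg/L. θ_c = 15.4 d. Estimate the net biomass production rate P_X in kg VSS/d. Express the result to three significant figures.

P_X ≈ 2560 kg VSS/d

Effluent substrate depends only on kinetics and SRT: S = K_s(1 + k_d θ_c) / [θ_c(Yk − k_d) − 1] = 27.3 × (1 + 0.0862 × 15.4) / [15.4 × (0.713 × 5.62 − 0.0862) − 1] = 63.54 / 59.38 = 1.070 mg/L.
The observed yield is Y_obs = Y/(1 + k_d·θ_c) = 0.713 / (1 + 0.0862 × 15.4) = 0.713 / 2.327 = 0.3063 g VSS per g BOD₅ removed.
Q·(S₀ − S) = 43300 × (194 − 1.07) × 10⁻³ = 8354 kg/d removed.
Biomass produced: P_X = Y_obs·Q·ΔS = 0.3063 × 8354 ≈ 2559 kg VSS/d.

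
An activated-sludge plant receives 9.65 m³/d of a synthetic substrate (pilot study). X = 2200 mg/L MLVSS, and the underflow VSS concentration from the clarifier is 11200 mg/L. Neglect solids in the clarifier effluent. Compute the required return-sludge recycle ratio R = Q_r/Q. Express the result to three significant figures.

Mass balance around the secondary clarifier (neglecting effluent solids): R = X / (X_r − X) = 2200 / (11200 − 2200) = 0.2444.

R ≈ 0.244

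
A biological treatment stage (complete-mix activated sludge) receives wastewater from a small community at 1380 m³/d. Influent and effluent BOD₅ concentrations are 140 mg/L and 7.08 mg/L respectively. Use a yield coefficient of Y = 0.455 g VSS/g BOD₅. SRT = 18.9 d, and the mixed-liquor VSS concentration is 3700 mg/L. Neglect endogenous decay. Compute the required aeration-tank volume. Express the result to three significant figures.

V ≈ 426 m³

V·X = Y·Q·ΔS·θ_c gives V = 0.455 × 1380 × (140 − 7.08) × 18.9 / 3700 = 426.3 m³.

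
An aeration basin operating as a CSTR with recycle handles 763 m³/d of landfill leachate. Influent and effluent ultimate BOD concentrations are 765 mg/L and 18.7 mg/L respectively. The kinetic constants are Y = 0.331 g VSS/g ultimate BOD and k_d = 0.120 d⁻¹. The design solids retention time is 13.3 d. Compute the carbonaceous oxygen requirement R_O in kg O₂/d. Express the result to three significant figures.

Correct the yield for decay: Y_obs = Y/(1 + k_d θ_c) = 0.331 / (1 + 0.120 × 13.3) = 0.331 / 2.596 = 0.1275.
Q·(S₀ − S) = 763 × (765 − 18.7) × 10⁻³ = 569.4 kg/d removed.
Biomass synthesised: P_X = Y_obs × 569.4 = 72.60 kg VSS/d.
R_O = Q·ΔS − 1.42 P_X = 569.4 − 103.1 = 466.3 kg O₂/d.

R_O ≈ 466 kg O₂/d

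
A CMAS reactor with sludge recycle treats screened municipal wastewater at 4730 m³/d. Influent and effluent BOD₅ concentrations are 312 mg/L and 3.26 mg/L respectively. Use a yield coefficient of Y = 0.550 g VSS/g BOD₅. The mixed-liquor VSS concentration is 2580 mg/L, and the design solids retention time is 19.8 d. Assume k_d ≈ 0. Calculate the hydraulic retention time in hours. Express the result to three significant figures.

Biomass mass balance (decay neglected): V·X = Y·Q·(S₀ − S)·θ_c, so V = 0.550 × 4730 × (312 − 3.26) × 19.8 / 2580 = 6164 m³.
τ = V/Q = 6164/4730 = 1.303 d, or 31.28 h.

τ ≈ 31.3 h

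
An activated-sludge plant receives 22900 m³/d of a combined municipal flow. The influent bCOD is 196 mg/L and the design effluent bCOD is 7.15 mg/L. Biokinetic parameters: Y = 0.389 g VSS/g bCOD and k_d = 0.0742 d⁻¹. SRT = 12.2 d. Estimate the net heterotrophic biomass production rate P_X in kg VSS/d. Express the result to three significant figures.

P_X ≈ 883 kg VSS/d

Y_obs = Y / (1 + k_d θ_c) = 0.389 / (1 + 0.0742 × 12.2) = 0.389 / 1.905 = 0.2042.
ΔS = 196 − 7.15 = 188.8 mg/L, so the substrate removal rate is 22900 × 188.8/1000 = 4325 kg bCOD/d.
P_X = Y_obs · Q(S₀ − S) = 0.2042 × 4325 = 883.0 kg VSS/d.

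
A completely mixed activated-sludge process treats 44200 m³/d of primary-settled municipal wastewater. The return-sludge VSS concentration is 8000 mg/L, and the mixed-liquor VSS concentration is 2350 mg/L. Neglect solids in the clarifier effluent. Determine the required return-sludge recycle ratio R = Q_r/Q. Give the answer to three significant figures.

R ≈ 0.416

R = Q_r/Q = X/(X_r − X) = 2350 / (8000 − 2350) = 0.4159.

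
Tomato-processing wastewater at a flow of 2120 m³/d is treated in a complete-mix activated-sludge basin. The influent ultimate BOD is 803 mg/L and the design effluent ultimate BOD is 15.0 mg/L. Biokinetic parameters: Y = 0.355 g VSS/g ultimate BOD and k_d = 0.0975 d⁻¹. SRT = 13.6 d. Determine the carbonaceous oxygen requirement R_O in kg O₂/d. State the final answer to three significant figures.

Y_obs = Y / (1 + k_d θ_c) = 0.355 / (1 + 0.0975 × 13.6) = 0.355 / 2.326 = 0.1526.
ΔS = 803 − 15.0 = 788.0 mg/L, so the substrate removal rate is 2120 × 788.0/1000 = 1671 kg ultimate BOD/d.
Biomass synthesised: P_X = Y_obs × 1671 = 255.0 kg VSS/d.
R_O = Q·ΔS − 1.42 P_X = 1671 − 362.1 = 1309 kg O₂/d.

R_O ≈ 1310 kg O₂/d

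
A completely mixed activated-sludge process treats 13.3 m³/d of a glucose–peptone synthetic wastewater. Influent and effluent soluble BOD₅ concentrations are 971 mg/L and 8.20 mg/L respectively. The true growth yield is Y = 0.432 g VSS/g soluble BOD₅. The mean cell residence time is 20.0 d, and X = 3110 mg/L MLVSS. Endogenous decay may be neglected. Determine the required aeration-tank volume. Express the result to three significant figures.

V ≈ 35.6 m³

V·X = Y·Q·ΔS·θ_c gives V = 0.432 × 13.3 × (971 − 8.20) × 20.0 / 3110 = 35.57 m³.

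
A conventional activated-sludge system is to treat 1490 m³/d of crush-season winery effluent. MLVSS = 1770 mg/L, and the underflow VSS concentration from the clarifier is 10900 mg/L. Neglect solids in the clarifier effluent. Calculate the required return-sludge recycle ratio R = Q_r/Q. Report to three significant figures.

R ≈ 0.194

R = Q_r/Q = X/(X_r − X) = 1770 / (10900 − 1770) = 0.1939.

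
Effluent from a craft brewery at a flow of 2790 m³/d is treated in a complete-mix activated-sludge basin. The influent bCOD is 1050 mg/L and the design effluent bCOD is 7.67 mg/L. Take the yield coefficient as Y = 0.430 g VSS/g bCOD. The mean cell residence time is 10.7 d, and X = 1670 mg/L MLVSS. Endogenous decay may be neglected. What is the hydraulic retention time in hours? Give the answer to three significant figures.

With k_d = 0 the design equation reduces to V = Y Q (S₀−S) θ_c / X = 0.430 × 2790 × (1050 − 7.67) × 10.7 / 1670 = 8012 m³.
τ = V/Q = 8012/2790 = 2.872 d, or 68.92 h.

τ ≈ 68.9 h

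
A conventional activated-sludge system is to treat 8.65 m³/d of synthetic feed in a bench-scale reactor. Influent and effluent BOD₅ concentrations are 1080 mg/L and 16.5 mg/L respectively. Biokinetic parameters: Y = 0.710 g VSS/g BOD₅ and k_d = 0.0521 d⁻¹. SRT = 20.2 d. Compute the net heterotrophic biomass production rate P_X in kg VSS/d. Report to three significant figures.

P_X ≈ 3.18 kg VSS/d

Observed yield with endogenous decay: Y_obs = Y / (1 + k_d·θ_c) = 0.710 / (1 + 0.0521 × 20.2) = 0.710 / 2.052 = 0.3459 g VSS/g BOD₅.
Q·(S₀ − S) = 8.65 × (1080 − 16.5) × 10⁻³ = 9.199 kg/d removed.
So the net sludge growth is P_X = 0.3459 × 9.199 = 3.182 kg VSS/d.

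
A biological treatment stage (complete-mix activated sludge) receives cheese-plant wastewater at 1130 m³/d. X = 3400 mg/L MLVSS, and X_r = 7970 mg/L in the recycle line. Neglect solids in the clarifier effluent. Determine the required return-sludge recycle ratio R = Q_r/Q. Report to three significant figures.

R = Q_r/Q = X/(X_r − X) = 3400 / (7970 − 3400) = 0.7440.

R ≈ 0.744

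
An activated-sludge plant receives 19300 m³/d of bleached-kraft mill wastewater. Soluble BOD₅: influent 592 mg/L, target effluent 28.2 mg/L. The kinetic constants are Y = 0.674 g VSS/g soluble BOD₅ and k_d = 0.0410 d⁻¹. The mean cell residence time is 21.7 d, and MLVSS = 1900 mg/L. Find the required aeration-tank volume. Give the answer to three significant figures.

Steady-state biomass mass balance: V·X·(1 + k_d·θ_c) = Y·Q·(S₀ − S)·θ_c, so V = 0.674 × 19300 × (592 − 28.2) × 21.7 / [1900 × (1 + 0.0410 × 21.7)] = 1.59×10^8 / 3590 = 44326 m³.

V ≈ 44300 m³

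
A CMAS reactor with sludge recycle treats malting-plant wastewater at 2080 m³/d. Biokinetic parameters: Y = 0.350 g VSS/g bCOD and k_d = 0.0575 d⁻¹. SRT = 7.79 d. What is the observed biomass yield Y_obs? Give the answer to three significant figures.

Y_obs ≈ 0.242 g VSS/g bCOD

Correct the yield for decay: Y_obs = Y/(1 + k_d θ_c) = 0.350 / (1 + 0.0575 × 7.79) = 0.350 / 1.448 = 0.2417.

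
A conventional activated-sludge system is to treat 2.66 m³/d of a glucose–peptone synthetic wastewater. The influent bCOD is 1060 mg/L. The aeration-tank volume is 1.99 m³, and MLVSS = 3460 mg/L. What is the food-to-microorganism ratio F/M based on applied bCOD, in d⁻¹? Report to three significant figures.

F/M = applied load / biomass = Q·S₀/(V·X) = 2.66 × 1060 / (1.990 × 3460) = 0.4095 d⁻¹.

F/M ≈ 0.410 d⁻¹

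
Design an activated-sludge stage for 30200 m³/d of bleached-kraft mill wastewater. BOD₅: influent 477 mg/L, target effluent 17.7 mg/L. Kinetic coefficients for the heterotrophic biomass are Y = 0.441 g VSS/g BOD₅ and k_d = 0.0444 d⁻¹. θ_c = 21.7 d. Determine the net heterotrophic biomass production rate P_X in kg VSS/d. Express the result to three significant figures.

The observed yield is Y_obs = Y/(1 + k_d·θ_c) = 0.441 / (1 + 0.0444 × 21.7) = 0.441 / 1.963 = 0.2246 g VSS per g BOD₅ removed.
ΔS = 477 − 17.7 = 459.3 mg/L, so the substrate removal rate is 30200 × 459.3/1000 = 13871 kg BOD₅/d.
Biomass produced: P_X = Y_obs·Q·ΔS = 0.2246 × 13871 ≈ 3115 kg VSS/d.

P_X ≈ 3120 kg VSS/d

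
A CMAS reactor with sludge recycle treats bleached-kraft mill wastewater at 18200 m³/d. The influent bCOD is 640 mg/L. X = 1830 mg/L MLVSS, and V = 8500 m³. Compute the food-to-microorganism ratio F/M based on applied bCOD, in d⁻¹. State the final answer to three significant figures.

Food-to-microorganism ratio F/M = Q S₀ / (V X) = 18200 × 640 / (8500 × 1830) = 0.7488 d⁻¹.

F/M ≈ 0.749 d⁻¹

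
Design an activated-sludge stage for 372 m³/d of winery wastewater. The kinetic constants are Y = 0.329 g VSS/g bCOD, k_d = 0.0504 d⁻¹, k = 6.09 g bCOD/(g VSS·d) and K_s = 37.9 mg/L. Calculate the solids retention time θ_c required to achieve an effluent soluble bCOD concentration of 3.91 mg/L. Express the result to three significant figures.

Specific growth rate at S = 3.91 mg/L: μ = YkS/(K_s+S) = 0.329·6.09·3.91/(37.9+3.91) = 0.1874 d⁻¹.
1/θ_c = 0.1874 − 0.0504 = 0.1370 d⁻¹, so θ_c = 7.301 d.

θ_c ≈ 7.30 d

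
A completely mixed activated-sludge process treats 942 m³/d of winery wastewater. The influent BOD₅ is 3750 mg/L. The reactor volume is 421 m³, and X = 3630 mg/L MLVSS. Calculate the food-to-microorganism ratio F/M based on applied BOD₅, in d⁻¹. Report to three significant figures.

Food-to-microorganism ratio F/M = Q S₀ / (V X) = 942 × 3750 / (421.0 × 3630) = 2.311 d⁻¹.

F/M ≈ 2.31 d⁻¹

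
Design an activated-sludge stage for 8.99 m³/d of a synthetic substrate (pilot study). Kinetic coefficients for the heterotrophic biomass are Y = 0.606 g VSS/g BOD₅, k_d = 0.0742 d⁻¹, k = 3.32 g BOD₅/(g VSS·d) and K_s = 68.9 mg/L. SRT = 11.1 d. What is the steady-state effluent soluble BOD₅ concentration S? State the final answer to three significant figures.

S ≈ 6.13 mg/L

Effluent substrate depends only on kinetics and SRT: S = K_s(1 + k_d θ_c) / [θ_c(Yk − k_d) − 1] = 68.9 × (1 + 0.0742 × 11.1) / [11.1 × (0.606 × 3.32 − 0.0742) − 1] = 125.6 / 20.51 = 6.127 mg/L.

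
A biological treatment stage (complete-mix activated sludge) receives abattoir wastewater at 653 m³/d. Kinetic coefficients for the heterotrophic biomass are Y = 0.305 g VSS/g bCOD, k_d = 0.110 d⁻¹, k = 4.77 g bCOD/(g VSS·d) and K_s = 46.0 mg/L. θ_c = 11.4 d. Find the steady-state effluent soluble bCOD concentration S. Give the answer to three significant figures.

S ≈ 7.23 mg/L

For a completely mixed reactor with recycle the Lawrence–McCarty relation gives S = K_s·(1 + k_d·θ_c) / [θ_c·(Y·k − k_d) − 1] = 46.0 × (1 + 0.110 × 11.4) / [11.4 × (0.305 × 4.77 − 0.110) − 1] = 103.7 / 14.33 = 7.235 mg/L.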